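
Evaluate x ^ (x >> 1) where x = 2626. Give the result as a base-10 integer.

x = 101001000010 = 2626
x>>1 = 010100100001
XOR  = 111101100011 = 3939
(x ^ (x >> 1) gives the standard binary-reflected Gray code of x.)

3939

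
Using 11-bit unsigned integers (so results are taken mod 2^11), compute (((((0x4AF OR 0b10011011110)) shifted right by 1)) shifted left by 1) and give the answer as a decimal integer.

0x4AF = 10010101111
0b10011011110 = 10011011110
→ OR → 10011111111 = 1279
→ shifted right by 1 → 01001111111 = 639
→ shifted left by 1 (mod 2^11) → 10011111110 = 1278

1278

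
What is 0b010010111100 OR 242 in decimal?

1278

a = 10010111100
242 = 00011110010
 OR → 10011111110 = 1278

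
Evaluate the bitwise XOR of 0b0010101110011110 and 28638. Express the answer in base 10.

17472

a = 010101110011110
28638 = 110111111011110
XOR → 100010001000000 = 17472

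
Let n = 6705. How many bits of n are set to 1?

6705 = 1101000110001
Count the 1s: 1 + 1 + 1 + 1 + 1 + 1 = 6

6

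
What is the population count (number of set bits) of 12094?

10

12094 = 10111100111110
Count the 1s: 1 + 1 + 1 + 1 + 1 + 1 + 1 + 1 + 1 + 1 = 10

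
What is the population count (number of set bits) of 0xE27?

0xE27 = 111000100111
Count the 1s: 1 + 1 + 1 + 1 + 1 + 1 + 1 = 7

7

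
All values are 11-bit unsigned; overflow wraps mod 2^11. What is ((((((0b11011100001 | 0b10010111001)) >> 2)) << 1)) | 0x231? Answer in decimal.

0b11011100001 = 11011100001
0b10010111001 = 10010111001
→ | → 11011111001 = 1785
→ >> 2 → 00110111110 = 446
→ << 1 (mod 2^11) → 01101111100 = 892
0x231 = 01000110001
→ | → 01101111101 = 893

893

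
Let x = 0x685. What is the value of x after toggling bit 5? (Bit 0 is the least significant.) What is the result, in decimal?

1701

x = 11010000101
bit 5 is currently 0; toggle it via x ^ (1 << 5) = x ^ 32
→ 11010100101 = 1701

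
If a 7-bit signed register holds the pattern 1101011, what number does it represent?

pattern = 1101011 (MSB is 1 ⇒ negative)
Invert: 0010100, add 1 → 0010101 = 21, so the value is -21.
(Equivalently: 107 - 2^7 = 107 - 128 = -21.)

-21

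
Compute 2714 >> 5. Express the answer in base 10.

84

2714 = 101010011010
shift right by 5 → 000001010100 = 84
(equivalently, floor(2714 / 32))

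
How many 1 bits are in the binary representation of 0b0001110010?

4

n = 1110010
Count the 1s: 1 + 1 + 1 + 1 = 4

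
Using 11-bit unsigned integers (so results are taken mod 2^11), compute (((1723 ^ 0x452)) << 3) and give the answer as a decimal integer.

1864

1723 = 11010111011
0x452 = 10001010010
→ ^ → 01011101001 = 745
→ << 3 (mod 2^11) → 11101001000 = 1864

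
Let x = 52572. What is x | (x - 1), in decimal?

52575

x = 1100110101011100 = 52572
x - 1 = 1100110101011011
OR    = 1100110101011111 = 52575
(x | (x - 1) sets all bits below the lowest set bit.)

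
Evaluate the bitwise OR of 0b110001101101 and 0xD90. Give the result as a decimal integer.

3581

a = 110001101101
0xD90 = 110110010000
 OR → 110111111101 = 3581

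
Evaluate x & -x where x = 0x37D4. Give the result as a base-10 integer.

4

x = 11011111010100 = 14292
-x (two's complement) = …00100000101100
AND   = 00000000000100 = 4
(x & -x isolates the lowest set bit of x.)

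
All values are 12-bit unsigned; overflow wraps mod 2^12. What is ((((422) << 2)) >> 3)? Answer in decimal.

422 = 000110100110
→ << 2 (mod 2^12) → 011010011000 = 1688
→ >> 3 → 000011010011 = 211

211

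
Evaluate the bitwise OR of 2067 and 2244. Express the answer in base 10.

2067 = 100000010011
2244 = 100011000100
 OR → 100011010111 = 2263

2263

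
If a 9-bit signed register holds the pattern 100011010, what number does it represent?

pattern = 100011010 (MSB is 1 ⇒ negative)
Invert: 011100101, add 1 → 011100110 = 230, so the value is -230.
(Equivalently: 282 - 2^9 = 282 - 512 = -230.)

-230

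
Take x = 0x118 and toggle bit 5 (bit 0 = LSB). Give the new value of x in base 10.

x = 0100011000
bit 5 is currently 0; toggle it via x ^ (1 << 5) = x ^ 32
→ 0100111000 = 312

312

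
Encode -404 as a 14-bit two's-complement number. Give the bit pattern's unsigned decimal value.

404 in 14 bits: 00000110010100
Invert: 11111001101011
Add 1:  11111001101100 = 15980
(Check: 2^14 - 404 = 16384 - 404 = 15980.)

15980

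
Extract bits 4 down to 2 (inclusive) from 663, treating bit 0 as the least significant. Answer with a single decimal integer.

v = 1010010111
Shift right by 2: 10100101
Mask low 3 bits: 101 = 5

5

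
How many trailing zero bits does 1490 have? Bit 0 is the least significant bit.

1490 = 10111010010
Trailing zeros: 1, so the lowest set bit is bit 1 (value 2).

1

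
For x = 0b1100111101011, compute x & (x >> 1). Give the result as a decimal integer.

x = 1100111101011 = 6635
x>>1 = 0110011110101
AND  = 0100011100001 = 2273
(x & (x >> 1) has a 1 wherever x has two consecutive 1 bits.)

2273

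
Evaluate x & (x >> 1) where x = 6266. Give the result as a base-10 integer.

x = 1100001111010 = 6266
x>>1 = 0110000111101
AND  = 0100000111000 = 2104
(x & (x >> 1) has a 1 wherever x has two consecutive 1 bits.)

2104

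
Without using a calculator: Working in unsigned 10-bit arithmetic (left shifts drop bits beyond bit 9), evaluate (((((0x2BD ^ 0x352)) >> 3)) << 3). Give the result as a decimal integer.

0x2BD = 1010111101
0x352 = 1101010010
→ ^ → 0111101111 = 495
→ >> 3 → 0000111101 = 61
→ << 3 (mod 2^10) → 0111101000 = 488

488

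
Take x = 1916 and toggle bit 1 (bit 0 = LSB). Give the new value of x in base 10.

1918

x = 011101111100
bit 1 is currently 0; toggle it via x ^ (1 << 1) = x ^ 2
→ 011101111110 = 1918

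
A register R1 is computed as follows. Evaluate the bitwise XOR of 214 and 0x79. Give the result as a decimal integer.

214 = 11010110
0x79 = 01111001
XOR → 10101111 = 175

175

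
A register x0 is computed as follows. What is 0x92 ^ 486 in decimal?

0x92 = 010010010
486 = 111100110
XOR → 101110100 = 372

372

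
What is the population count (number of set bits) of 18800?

18800 = 100100101110000
Count the 1s: 1 + 1 + 1 + 1 + 1 + 1 = 6

6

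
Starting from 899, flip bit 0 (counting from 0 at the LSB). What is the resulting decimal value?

x = 01110000011
bit 0 is currently 1; toggle it via x ^ (1 << 0) = x ^ 1
→ 01110000010 = 898

898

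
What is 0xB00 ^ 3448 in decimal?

0xB00 = 101100000000
3448 = 110101111000
XOR → 011001111000 = 1656

1656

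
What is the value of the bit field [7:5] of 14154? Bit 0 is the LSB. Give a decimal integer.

2

v = 11011101001010
Shift right by 5: 110111010
Mask low 3 bits: 010 = 2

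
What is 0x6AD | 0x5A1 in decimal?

0x6AD = 11010101101
0x5A1 = 10110100001
 OR → 11110101101 = 1965

1965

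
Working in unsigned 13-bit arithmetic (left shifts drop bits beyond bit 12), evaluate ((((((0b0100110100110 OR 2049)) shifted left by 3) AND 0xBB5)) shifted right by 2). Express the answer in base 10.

0b0100110100110 = 0100110100110
2049 = 0100000000001
→ OR → 0100110100111 = 2471
→ shifted left by 3 (mod 2^13) → 0110100111000 = 3384
0xBB5 = 0101110110101
→ AND → 0100100110000 = 2352
→ shifted right by 2 → 0001001001100 = 588

588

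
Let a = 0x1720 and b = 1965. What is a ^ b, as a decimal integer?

0x1720 = 1011100100000
1965 = 0011110101101
XOR → 1000010001101 = 4237

4237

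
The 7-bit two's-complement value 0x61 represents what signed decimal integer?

pattern = 1100001 (MSB is 1 ⇒ negative)
Invert: 0011110, add 1 → 0011111 = 31, so the value is -31.
(Equivalently: 97 - 2^7 = 97 - 128 = -31.)

-31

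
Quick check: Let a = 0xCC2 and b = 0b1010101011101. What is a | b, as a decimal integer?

0xCC2 = 0110011000010
b = 1010101011101
 OR → 1110111011111 = 7647

7647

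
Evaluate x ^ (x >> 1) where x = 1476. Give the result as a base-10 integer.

x = 10111000100 = 1476
x>>1 = 01011100010
XOR  = 11100100110 = 1830
(x ^ (x >> 1) gives the standard binary-reflected Gray code of x.)

1830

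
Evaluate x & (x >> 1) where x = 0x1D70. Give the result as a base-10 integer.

3120

x = 1110101110000 = 7536
x>>1 = 0111010111000
AND  = 0110000110000 = 3120
(x & (x >> 1) has a 1 wherever x has two consecutive 1 bits.)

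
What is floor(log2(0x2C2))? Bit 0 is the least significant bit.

9

0x2C2 = 1011000010
The topmost 1 is at position 9 (since 2^9 = 512 ≤ 706 < 1024).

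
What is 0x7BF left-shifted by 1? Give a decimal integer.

0x7BF = 011110111111
shift left by 1 → 111101111110 = 3966
(equivalently, 1983 × 2^1 = 1983 × 2)

3966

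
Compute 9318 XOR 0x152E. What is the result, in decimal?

9318 = 10010001100110
0x152E = 01010100101110
XOR → 11000101001000 = 12616

12616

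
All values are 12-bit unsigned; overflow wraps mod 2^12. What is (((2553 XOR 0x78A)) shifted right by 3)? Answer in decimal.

2553 = 100111111001
0x78A = 011110001010
→ XOR → 111001110011 = 3699
→ shifted right by 3 → 000111001110 = 462

462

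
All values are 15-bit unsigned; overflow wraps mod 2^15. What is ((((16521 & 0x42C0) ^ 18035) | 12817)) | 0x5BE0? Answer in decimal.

16521 = 100000010001001
0x42C0 = 100001011000000
→ & → 100000010000000 = 16512
18035 = 100011001110011
→ ^ → 000011011110011 = 1779
12817 = 011001000010001
→ | → 011011011110011 = 14067
0x5BE0 = 101101111100000
→ | → 111111111110011 = 32755

32755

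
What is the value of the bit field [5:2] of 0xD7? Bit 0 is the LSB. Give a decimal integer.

v = 11010111
Shift right by 2: 110101
Mask low 4 bits: 0101 = 5

5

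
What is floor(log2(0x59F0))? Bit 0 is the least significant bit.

0x59F0 = 101100111110000
The topmost 1 is at position 14 (since 2^14 = 16384 ≤ 23024 < 32768).

14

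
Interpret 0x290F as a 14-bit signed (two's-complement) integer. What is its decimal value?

-5873

pattern = 10100100001111 (MSB is 1 ⇒ negative)
Invert: 01011011110000, add 1 → 01011011110001 = 5873, so the value is -5873.
(Equivalently: 10511 - 2^14 = 10511 - 16384 = -5873.)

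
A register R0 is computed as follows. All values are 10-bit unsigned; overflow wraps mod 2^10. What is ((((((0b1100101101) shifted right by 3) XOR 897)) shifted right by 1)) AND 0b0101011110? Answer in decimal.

0b1100101101 = 1100101101
→ shifted right by 3 → 0001100101 = 101
897 = 1110000001
→ XOR → 1111100100 = 996
→ shifted right by 1 → 0111110010 = 498
0b0101011110 = 0101011110
→ AND → 0101010010 = 338

338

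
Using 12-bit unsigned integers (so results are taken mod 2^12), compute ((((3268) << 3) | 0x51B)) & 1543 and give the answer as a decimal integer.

3268 = 110011000100
→ << 3 (mod 2^12) → 011000100000 = 1568
0x51B = 010100011011
→ | → 011100111011 = 1851
1543 = 011000000111
→ & → 011000000011 = 1539

1539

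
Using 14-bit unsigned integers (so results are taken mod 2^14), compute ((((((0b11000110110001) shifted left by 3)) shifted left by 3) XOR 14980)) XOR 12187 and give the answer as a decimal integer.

0b11000110110001 = 11000110110001
→ shifted left by 3 (mod 2^14) → 00110110001000 = 3464
→ shifted left by 3 (mod 2^14) → 10110001000000 = 11328
14980 = 11101010000100
→ XOR → 01011011000100 = 5828
12187 = 10111110011011
→ XOR → 11100101011111 = 14687

14687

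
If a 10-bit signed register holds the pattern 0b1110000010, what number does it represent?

-126

pattern = 1110000010 (MSB is 1 ⇒ negative)
Invert: 0001111101, add 1 → 0001111110 = 126, so the value is -126.
(Equivalently: 898 - 2^10 = 898 - 1024 = -126.)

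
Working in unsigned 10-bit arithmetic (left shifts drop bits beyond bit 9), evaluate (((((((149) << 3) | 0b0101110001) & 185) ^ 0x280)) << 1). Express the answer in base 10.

114

149 = 0010010101
→ << 3 (mod 2^10) → 0010101000 = 168
0b0101110001 = 0101110001
→ | → 0111111001 = 505
185 = 0010111001
→ & → 0010111001 = 185
0x280 = 1010000000
→ ^ → 1000111001 = 569
→ << 1 (mod 2^10) → 0001110010 = 114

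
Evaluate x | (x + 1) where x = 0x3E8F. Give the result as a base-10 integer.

16031

x = 11111010001111 = 16015
x + 1 = 11111010010000
OR    = 11111010011111 = 16031
(x | (x + 1) sets the lowest cleared bit.)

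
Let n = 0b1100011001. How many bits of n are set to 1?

5

n = 1100011001
Count the 1s: 1 + 1 + 1 + 1 + 1 = 5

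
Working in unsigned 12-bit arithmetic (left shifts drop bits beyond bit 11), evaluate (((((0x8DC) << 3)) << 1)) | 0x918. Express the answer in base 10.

0x8DC = 100011011100
→ << 3 (mod 2^12) → 011011100000 = 1760
→ << 1 (mod 2^12) → 110111000000 = 3520
0x918 = 100100011000
→ | → 110111011000 = 3544

3544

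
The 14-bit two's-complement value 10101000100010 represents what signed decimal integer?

pattern = 10101000100010 (MSB is 1 ⇒ negative)
Invert: 01010111011101, add 1 → 01010111011110 = 5598, so the value is -5598.
(Equivalently: 10786 - 2^14 = 10786 - 16384 = -5598.)

-5598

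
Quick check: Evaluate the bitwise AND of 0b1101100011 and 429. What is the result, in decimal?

a = 1101100011
429 = 0110101101
AND → 0100100001 = 289

289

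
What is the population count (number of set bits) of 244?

5

244 = 11110100
Count the 1s: 1 + 1 + 1 + 1 + 1 = 5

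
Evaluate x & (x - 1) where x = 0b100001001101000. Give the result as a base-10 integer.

x = 100001001101000 = 17000
x - 1 = 100001001100111
AND   = 100001001100000 = 16992
(x & (x - 1) clears the lowest set bit of x.)

16992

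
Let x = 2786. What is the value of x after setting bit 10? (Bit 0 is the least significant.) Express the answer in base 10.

3810

x = 101011100010
bit 10 is currently 0; set it via x | (1 << 10) = x | 1024
→ 111011100010 = 3810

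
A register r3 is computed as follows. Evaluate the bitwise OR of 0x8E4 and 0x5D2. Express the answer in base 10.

0x8E4 = 100011100100
0x5D2 = 010111010010
 OR → 110111110110 = 3574

3574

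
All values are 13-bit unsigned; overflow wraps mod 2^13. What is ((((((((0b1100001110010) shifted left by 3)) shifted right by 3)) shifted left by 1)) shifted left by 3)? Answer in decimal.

1824

0b1100001110010 = 1100001110010
→ shifted left by 3 (mod 2^13) → 0001110010000 = 912
→ shifted right by 3 → 0000001110010 = 114
→ shifted left by 1 (mod 2^13) → 0000011100100 = 228
→ shifted left by 3 (mod 2^13) → 0011100100000 = 1824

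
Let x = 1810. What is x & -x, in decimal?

x = 11100010010 = 1810
-x (two's complement) = …00011101110
AND   = 00000000010 = 2
(x & -x isolates the lowest set bit of x.)

2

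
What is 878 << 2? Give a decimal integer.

3512

878 = 001101101110
shift left by 2 → 110110111000 = 3512
(equivalently, 878 × 2^2 = 878 × 4)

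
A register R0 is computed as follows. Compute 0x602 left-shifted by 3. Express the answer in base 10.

0x602 = 00011000000010
shift left by 3 → 11000000010000 = 12304
(equivalently, 1538 × 2^3 = 1538 × 8)

12304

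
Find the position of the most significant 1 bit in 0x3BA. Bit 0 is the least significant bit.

9

0x3BA = 1110111010
The topmost 1 is at position 9 (since 2^9 = 512 ≤ 954 < 1024).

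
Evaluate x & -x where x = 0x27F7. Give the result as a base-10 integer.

1

x = 10011111110111 = 10231
-x (two's complement) = …01100000001001
AND   = 00000000000001 = 1
(x & -x isolates the lowest set bit of x.)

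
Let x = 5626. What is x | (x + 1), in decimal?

5627

x = 1010111111010 = 5626
x + 1 = 1010111111011
OR    = 1010111111011 = 5627
(x | (x + 1) sets the lowest cleared bit.)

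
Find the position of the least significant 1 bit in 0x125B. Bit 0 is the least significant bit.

0x125B = 1001001011011
Trailing zeros: 0, so the lowest set bit is bit 0 (value 1).

0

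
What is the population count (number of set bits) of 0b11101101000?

6

n = 11101101000
Count the 1s: 1 + 1 + 1 + 1 + 1 + 1 = 6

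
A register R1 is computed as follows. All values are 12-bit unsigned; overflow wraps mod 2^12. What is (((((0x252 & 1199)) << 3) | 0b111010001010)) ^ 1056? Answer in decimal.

0x252 = 001001010010
1199 = 010010101111
→ & → 000000000010 = 2
→ << 3 (mod 2^12) → 000000010000 = 16
0b111010001010 = 111010001010
→ | → 111010011010 = 3738
1056 = 010000100000
→ ^ → 101010111010 = 2746

2746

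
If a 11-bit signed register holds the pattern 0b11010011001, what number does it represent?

-359

pattern = 11010011001 (MSB is 1 ⇒ negative)
Invert: 00101100110, add 1 → 00101100111 = 359, so the value is -359.
(Equivalently: 1689 - 2^11 = 1689 - 2048 = -359.)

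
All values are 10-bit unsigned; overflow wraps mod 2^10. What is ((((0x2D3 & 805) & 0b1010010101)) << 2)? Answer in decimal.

4

0x2D3 = 1011010011
805 = 1100100101
→ & → 1000000001 = 513
0b1010010101 = 1010010101
→ & → 1000000001 = 513
→ << 2 (mod 2^10) → 0000000100 = 4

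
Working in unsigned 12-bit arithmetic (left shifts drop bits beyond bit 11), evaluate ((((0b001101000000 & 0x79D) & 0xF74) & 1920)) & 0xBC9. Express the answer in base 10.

0b001101000000 = 001101000000
0x79D = 011110011101
→ & → 001100000000 = 768
0xF74 = 111101110100
→ & → 001100000000 = 768
1920 = 011110000000
→ & → 001100000000 = 768
0xBC9 = 101111001001
→ & → 001100000000 = 768

768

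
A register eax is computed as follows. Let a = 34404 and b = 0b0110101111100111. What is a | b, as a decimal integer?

61415

34404 = 1000011001100100
b = 0110101111100111
 OR → 1110111111100111 = 61415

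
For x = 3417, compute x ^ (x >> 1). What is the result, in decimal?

3061

x = 110101011001 = 3417
x>>1 = 011010101100
XOR  = 101111110101 = 3061
(x ^ (x >> 1) gives the standard binary-reflected Gray code of x.)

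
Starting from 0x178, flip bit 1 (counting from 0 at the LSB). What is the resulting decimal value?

x = 101111000
bit 1 is currently 0; toggle it via x ^ (1 << 1) = x ^ 2
→ 101111010 = 378

378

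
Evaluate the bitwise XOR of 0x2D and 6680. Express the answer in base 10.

0x2D = 0000000101101
6680 = 1101000011000
XOR → 1101000110101 = 6709

6709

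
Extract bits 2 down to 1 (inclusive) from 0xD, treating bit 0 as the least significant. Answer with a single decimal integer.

v = 00001101
Shift right by 1: 0000110
Mask low 2 bits: 10 = 2

2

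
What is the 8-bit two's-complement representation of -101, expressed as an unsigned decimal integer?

155

101 in 8 bits: 01100101
Invert: 10011010
Add 1:  10011011 = 155
(Check: 2^8 - 101 = 256 - 101 = 155.)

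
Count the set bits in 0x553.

6

0x553 = 10101010011
Count the 1s: 1 + 1 + 1 + 1 + 1 + 1 = 6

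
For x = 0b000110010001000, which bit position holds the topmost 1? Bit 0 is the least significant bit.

0b000110010001000 = 110010001000
The topmost 1 is at position 11 (since 2^11 = 2048 ≤ 3208 < 4096).

11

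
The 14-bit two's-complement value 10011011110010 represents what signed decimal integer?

pattern = 10011011110010 (MSB is 1 ⇒ negative)
Invert: 01100100001101, add 1 → 01100100001110 = 6414, so the value is -6414.
(Equivalently: 9970 - 2^14 = 9970 - 16384 = -6414.)

-6414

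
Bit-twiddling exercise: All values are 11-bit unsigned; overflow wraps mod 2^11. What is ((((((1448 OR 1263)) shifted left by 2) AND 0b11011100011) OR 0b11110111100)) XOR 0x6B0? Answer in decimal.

1448 = 10110101000
1263 = 10011101111
→ OR → 10111101111 = 1519
→ shifted left by 2 (mod 2^11) → 11110111100 = 1980
0b11011100011 = 11011100011
→ AND → 11010100000 = 1696
0b11110111100 = 11110111100
→ OR → 11110111100 = 1980
0x6B0 = 11010110000
→ XOR → 00100001100 = 268

268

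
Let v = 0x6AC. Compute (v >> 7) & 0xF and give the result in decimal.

13

v = 011010101100
Shift right by 7: 01101
Mask low 4 bits: 1101 = 13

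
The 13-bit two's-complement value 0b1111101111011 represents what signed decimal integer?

pattern = 1111101111011 (MSB is 1 ⇒ negative)
Invert: 0000010000100, add 1 → 0000010000101 = 133, so the value is -133.
(Equivalently: 8059 - 2^13 = 8059 - 8192 = -133.)

-133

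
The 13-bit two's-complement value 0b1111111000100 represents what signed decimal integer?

-60

pattern = 1111111000100 (MSB is 1 ⇒ negative)
Invert: 0000000111011, add 1 → 0000000111100 = 60, so the value is -60.
(Equivalently: 8132 - 2^13 = 8132 - 8192 = -60.)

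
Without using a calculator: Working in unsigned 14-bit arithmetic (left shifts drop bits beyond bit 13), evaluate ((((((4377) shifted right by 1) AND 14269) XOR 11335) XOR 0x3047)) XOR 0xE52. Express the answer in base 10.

4830

4377 = 01000100011001
→ shifted right by 1 → 00100010001100 = 2188
14269 = 11011110111101
→ AND → 00000010001100 = 140
11335 = 10110001000111
→ XOR → 10110011001011 = 11467
0x3047 = 11000001000111
→ XOR → 01110010001100 = 7308
0xE52 = 00111001010010
→ XOR → 01001011011110 = 4830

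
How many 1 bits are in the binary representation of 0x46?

0x46 = 1000110
Count the 1s: 1 + 1 + 1 = 3

3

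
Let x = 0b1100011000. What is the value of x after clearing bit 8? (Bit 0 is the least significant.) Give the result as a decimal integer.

536

x = 1100011000
bit 8 is currently 1; clear it via x & ~(1 << 8) = x & ~256
→ 1000011000 = 536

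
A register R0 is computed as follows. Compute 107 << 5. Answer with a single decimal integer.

3424

107 = 000001101011
shift left by 5 → 110101100000 = 3424
(equivalently, 107 × 2^5 = 107 × 32)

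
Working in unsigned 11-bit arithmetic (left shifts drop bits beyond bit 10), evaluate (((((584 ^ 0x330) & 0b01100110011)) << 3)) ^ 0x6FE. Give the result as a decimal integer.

1918

584 = 01001001000
0x330 = 01100110000
→ ^ → 00101111000 = 376
0b01100110011 = 01100110011
→ & → 00100110000 = 304
→ << 3 (mod 2^11) → 00110000000 = 384
0x6FE = 11011111110
→ ^ → 11101111110 = 1918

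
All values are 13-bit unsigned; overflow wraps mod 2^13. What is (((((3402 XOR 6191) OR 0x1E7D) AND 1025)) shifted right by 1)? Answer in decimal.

3402 = 0110101001010
6191 = 1100000101111
→ XOR → 1010101100101 = 5477
0x1E7D = 1111001111101
→ OR → 1111101111101 = 8061
1025 = 0010000000001
→ AND → 0010000000001 = 1025
→ shifted right by 1 → 0001000000000 = 512

512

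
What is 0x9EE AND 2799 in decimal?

0x9EE = 100111101110
2799 = 101011101111
AND → 100011101110 = 2286

2286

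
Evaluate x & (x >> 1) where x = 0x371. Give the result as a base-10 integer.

x = 1101110001 = 881
x>>1 = 0110111000
AND  = 0100110000 = 304
(x & (x >> 1) has a 1 wherever x has two consecutive 1 bits.)

304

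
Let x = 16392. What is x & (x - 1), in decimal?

x = 100000000001000 = 16392
x - 1 = 100000000000111
AND   = 100000000000000 = 16384
(x & (x - 1) clears the lowest set bit of x.)

16384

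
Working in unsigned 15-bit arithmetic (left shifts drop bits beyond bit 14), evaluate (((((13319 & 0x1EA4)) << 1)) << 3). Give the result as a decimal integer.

16448

13319 = 011010000000111
0x1EA4 = 001111010100100
→ & → 001010000000100 = 5124
→ << 1 (mod 2^15) → 010100000001000 = 10248
→ << 3 (mod 2^15) → 100000001000000 = 16448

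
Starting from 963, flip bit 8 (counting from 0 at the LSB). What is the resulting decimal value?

x = 1111000011
bit 8 is currently 1; toggle it via x ^ (1 << 8) = x ^ 256
→ 1011000011 = 707

707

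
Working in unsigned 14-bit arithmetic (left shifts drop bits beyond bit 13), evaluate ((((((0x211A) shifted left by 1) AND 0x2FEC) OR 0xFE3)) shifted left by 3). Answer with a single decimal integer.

0x211A = 10000100011010
→ shifted left by 1 (mod 2^14) → 00001000110100 = 564
0x2FEC = 10111111101100
→ AND → 00001000100100 = 548
0xFE3 = 00111111100011
→ OR → 00111111100111 = 4071
→ shifted left by 3 (mod 2^14) → 11111100111000 = 16184

16184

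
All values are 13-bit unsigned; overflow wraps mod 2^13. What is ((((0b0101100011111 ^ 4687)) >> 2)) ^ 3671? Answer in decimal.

0b0101100011111 = 0101100011111
4687 = 1001001001111
→ ^ → 1100101010000 = 6480
→ >> 2 → 0011001010100 = 1620
3671 = 0111001010111
→ ^ → 0100000000011 = 2051

2051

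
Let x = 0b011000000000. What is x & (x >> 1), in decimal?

512

x = 11000000000 = 1536
x>>1 = 01100000000
AND  = 01000000000 = 512
(x & (x >> 1) has a 1 wherever x has two consecutive 1 bits.)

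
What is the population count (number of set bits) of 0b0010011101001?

n = 10011101001
Count the 1s: 1 + 1 + 1 + 1 + 1 + 1 = 6

6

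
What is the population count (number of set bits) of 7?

3

7 = 111
Count the 1s: 1 + 1 + 1 = 3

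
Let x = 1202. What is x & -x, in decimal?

2

x = 10010110010 = 1202
-x (two's complement) = …01101001110
AND   = 00000000010 = 2
(x & -x isolates the lowest set bit of x.)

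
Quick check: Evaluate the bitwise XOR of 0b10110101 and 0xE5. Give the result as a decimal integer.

80

a = 10110101
0xE5 = 11100101
XOR → 01010000 = 80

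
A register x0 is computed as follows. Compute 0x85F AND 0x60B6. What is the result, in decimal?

0x85F = 000100001011111
0x60B6 = 110000010110110
AND → 000000000010110 = 22

22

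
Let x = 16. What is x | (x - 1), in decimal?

x = 10000 = 16
x - 1 = 01111
OR    = 11111 = 31
(x | (x - 1) sets all bits below the lowest set bit.)

31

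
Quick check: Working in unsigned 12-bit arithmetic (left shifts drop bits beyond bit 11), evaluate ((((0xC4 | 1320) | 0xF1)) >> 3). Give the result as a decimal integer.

191

0xC4 = 000011000100
1320 = 010100101000
→ | → 010111101100 = 1516
0xF1 = 000011110001
→ | → 010111111101 = 1533
→ >> 3 → 000010111111 = 191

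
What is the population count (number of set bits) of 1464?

1464 = 10110111000
Count the 1s: 1 + 1 + 1 + 1 + 1 + 1 = 6

6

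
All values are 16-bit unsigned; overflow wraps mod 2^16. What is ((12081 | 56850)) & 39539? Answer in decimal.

39475

12081 = 0010111100110001
56850 = 1101111000010010
→ | → 1111111100110011 = 65331
39539 = 1001101001110011
→ & → 1001101000110011 = 39475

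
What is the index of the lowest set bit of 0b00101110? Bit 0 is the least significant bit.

1

0b00101110 = 101110
Trailing zeros: 1, so the lowest set bit is bit 1 (value 2).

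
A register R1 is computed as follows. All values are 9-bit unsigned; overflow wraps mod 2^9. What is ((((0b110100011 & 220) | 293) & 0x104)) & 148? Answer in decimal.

4

0b110100011 = 110100011
220 = 011011100
→ & → 010000000 = 128
293 = 100100101
→ | → 110100101 = 421
0x104 = 100000100
→ & → 100000100 = 260
148 = 010010100
→ & → 000000100 = 4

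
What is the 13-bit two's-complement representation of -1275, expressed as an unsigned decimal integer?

6917

1275 in 13 bits: 0010011111011
Invert: 1101100000100
Add 1:  1101100000101 = 6917
(Check: 2^13 - 1275 = 8192 - 1275 = 6917.)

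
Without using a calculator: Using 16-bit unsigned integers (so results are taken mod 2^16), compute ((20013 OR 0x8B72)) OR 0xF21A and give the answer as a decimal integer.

20013 = 0100111000101101
0x8B72 = 1000101101110010
→ OR → 1100111101111111 = 53119
0xF21A = 1111001000011010
→ OR → 1111111101111111 = 65407

65407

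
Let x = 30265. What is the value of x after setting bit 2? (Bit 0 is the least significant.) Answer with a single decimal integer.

x = 111011000111001
bit 2 is currently 0; set it via x | (1 << 2) = x | 4
→ 111011000111101 = 30269

30269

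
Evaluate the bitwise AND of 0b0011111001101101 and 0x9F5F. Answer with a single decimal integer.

a = 0011111001101101
0x9F5F = 1001111101011111
AND → 0001111001001101 = 7757

7757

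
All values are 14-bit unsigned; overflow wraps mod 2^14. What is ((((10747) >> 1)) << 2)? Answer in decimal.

10747 = 10100111111011
→ >> 1 → 01010011111101 = 5373
→ << 2 (mod 2^14) → 01001111110100 = 5108

5108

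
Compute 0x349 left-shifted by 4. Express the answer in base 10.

0x349 = 00001101001001
shift left by 4 → 11010010010000 = 13456
(equivalently, 841 × 2^4 = 841 × 16)

13456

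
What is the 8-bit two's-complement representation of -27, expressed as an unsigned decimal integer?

27 in 8 bits: 00011011
Invert: 11100100
Add 1:  11100101 = 229
(Check: 2^8 - 27 = 256 - 27 = 229.)

229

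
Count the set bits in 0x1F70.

0x1F70 = 1111101110000
Count the 1s: 1 + 1 + 1 + 1 + 1 + 1 + 1 + 1 = 8

8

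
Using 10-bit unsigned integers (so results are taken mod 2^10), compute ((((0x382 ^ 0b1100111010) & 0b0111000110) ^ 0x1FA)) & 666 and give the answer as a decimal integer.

0x382 = 1110000010
0b1100111010 = 1100111010
→ ^ → 0010111000 = 184
0b0111000110 = 0111000110
→ & → 0010000000 = 128
0x1FA = 0111111010
→ ^ → 0101111010 = 378
666 = 1010011010
→ & → 0000011010 = 26

26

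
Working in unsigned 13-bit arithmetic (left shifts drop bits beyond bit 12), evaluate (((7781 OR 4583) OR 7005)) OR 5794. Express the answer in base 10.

8191

7781 = 1111001100101
4583 = 1000111100111
→ OR → 1111111100111 = 8167
7005 = 1101101011101
→ OR → 1111111111111 = 8191
5794 = 1011010100010
→ OR → 1111111111111 = 8191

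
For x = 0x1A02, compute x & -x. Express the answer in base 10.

2

x = 1101000000010 = 6658
-x (two's complement) = …0010111111110
AND   = 0000000000010 = 2
(x & -x isolates the lowest set bit of x.)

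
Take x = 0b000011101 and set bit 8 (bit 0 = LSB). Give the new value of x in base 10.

x = 000011101
bit 8 is currently 0; set it via x | (1 << 8) = x | 256
→ 100011101 = 285

285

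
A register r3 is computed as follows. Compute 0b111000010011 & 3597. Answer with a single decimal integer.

a = 111000010011
3597 = 111000001101
AND → 111000000001 = 3585

3585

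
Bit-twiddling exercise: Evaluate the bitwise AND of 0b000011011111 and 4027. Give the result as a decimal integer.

a = 000011011111
4027 = 111110111011
AND → 000010011011 = 155

155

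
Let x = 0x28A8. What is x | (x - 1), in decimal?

10415

x = 10100010101000 = 10408
x - 1 = 10100010100111
OR    = 10100010101111 = 10415
(x | (x - 1) sets all bits below the lowest set bit.)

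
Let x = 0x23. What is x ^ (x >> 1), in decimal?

x = 100011 = 35
x>>1 = 010001
XOR  = 110010 = 50
(x ^ (x >> 1) gives the standard binary-reflected Gray code of x.)

50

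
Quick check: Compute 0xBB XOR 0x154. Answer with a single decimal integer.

0xBB = 010111011
0x154 = 101010100
XOR → 111101111 = 495

495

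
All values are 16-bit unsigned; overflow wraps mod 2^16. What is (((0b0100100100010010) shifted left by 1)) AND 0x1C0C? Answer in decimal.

4100

0b0100100100010010 = 0100100100010010
→ shifted left by 1 (mod 2^16) → 1001001000100100 = 37412
0x1C0C = 0001110000001100
→ AND → 0001000000000100 = 4100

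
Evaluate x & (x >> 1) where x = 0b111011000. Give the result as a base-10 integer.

200

x = 111011000 = 472
x>>1 = 011101100
AND  = 011001000 = 200
(x & (x >> 1) has a 1 wherever x has two consecutive 1 bits.)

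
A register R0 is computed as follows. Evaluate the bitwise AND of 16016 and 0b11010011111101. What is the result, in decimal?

13456

16016 = 11111010010000
b = 11010011111101
AND → 11010010010000 = 13456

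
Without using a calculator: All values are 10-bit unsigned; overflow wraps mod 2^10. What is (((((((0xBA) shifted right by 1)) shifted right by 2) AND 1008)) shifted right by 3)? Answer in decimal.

0xBA = 0010111010
→ shifted right by 1 → 0001011101 = 93
→ shifted right by 2 → 0000010111 = 23
1008 = 1111110000
→ AND → 0000010000 = 16
→ shifted right by 3 → 0000000010 = 2

2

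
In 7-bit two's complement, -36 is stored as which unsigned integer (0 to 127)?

92

36 in 7 bits: 0100100
Invert: 1011011
Add 1:  1011100 = 92
(Check: 2^7 - 36 = 128 - 36 = 92.)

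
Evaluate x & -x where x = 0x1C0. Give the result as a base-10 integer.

x = 111000000 = 448
-x (two's complement) = …001000000
AND   = 001000000 = 64
(x & -x isolates the lowest set bit of x.)

64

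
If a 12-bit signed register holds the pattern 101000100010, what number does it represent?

pattern = 101000100010 (MSB is 1 ⇒ negative)
Invert: 010111011101, add 1 → 010111011110 = 1502, so the value is -1502.
(Equivalently: 2594 - 2^12 = 2594 - 4096 = -1502.)

-1502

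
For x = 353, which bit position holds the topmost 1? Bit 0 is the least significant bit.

353 = 101100001
The topmost 1 is at position 8 (since 2^8 = 256 ≤ 353 < 512).

8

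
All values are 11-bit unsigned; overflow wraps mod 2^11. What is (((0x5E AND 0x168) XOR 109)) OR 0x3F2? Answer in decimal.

0x5E = 00001011110
0x168 = 00101101000
→ AND → 00001001000 = 72
109 = 00001101101
→ XOR → 00000100101 = 37
0x3F2 = 01111110010
→ OR → 01111110111 = 1015

1015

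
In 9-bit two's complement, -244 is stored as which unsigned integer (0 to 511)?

244 in 9 bits: 011110100
Invert: 100001011
Add 1:  100001100 = 268
(Check: 2^9 - 244 = 512 - 244 = 268.)

268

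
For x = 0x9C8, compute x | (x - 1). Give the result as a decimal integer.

2511

x = 100111001000 = 2504
x - 1 = 100111000111
OR    = 100111001111 = 2511
(x | (x - 1) sets all bits below the lowest set bit.)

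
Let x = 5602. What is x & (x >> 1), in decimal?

x = 1010111100010 = 5602
x>>1 = 0101011110001
AND  = 0000011100000 = 224
(x & (x >> 1) has a 1 wherever x has two consecutive 1 bits.)

224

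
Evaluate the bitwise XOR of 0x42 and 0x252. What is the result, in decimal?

528

0x42 = 0001000010
0x252 = 1001010010
XOR → 1000010000 = 528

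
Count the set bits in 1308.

5

1308 = 10100011100
Count the 1s: 1 + 1 + 1 + 1 + 1 = 5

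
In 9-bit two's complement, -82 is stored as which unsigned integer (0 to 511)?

82 in 9 bits: 001010010
Invert: 110101101
Add 1:  110101110 = 430
(Check: 2^9 - 82 = 512 - 82 = 430.)

430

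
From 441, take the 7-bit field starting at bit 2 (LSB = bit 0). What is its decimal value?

v = 110111001
Shift right by 2: 1101110
Mask low 7 bits: 1101110 = 110

110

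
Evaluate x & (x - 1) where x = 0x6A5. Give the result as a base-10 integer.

x = 11010100101 = 1701
x - 1 = 11010100100
AND   = 11010100100 = 1700
(x & (x - 1) clears the lowest set bit of x.)

1700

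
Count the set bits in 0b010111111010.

8

n = 10111111010
Count the 1s: 1 + 1 + 1 + 1 + 1 + 1 + 1 + 1 = 8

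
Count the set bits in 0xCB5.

0xCB5 = 110010110101
Count the 1s: 1 + 1 + 1 + 1 + 1 + 1 + 1 = 7

7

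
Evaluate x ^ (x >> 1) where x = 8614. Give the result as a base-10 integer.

x = 10000110100110 = 8614
x>>1 = 01000011010011
XOR  = 11000101110101 = 12661
(x ^ (x >> 1) gives the standard binary-reflected Gray code of x.)

12661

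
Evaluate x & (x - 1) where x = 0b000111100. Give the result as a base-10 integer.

56

x = 111100 = 60
x - 1 = 111011
AND   = 111000 = 56
(x & (x - 1) clears the lowest set bit of x.)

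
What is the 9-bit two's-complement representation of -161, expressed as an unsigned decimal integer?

161 in 9 bits: 010100001
Invert: 101011110
Add 1:  101011111 = 351
(Check: 2^9 - 161 = 512 - 161 = 351.)

351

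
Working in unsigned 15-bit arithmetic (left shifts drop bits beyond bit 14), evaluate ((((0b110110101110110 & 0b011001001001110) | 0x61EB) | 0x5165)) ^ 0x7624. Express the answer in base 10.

0b110110101110110 = 110110101110110
0b011001001001110 = 011001001001110
→ & → 010000001000110 = 8262
0x61EB = 110000111101011
→ | → 110000111101111 = 25071
0x5165 = 101000101100101
→ | → 111000111101111 = 29167
0x7624 = 111011000100100
→ ^ → 000011111001011 = 1995

1995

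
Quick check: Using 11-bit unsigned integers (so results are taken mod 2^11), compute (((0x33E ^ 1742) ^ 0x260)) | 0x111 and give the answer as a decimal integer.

0x33E = 01100111110
1742 = 11011001110
→ ^ → 10111110000 = 1520
0x260 = 01001100000
→ ^ → 11110010000 = 1936
0x111 = 00100010001
→ | → 11110010001 = 1937

1937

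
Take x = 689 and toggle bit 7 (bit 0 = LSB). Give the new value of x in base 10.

561

x = 001010110001
bit 7 is currently 1; toggle it via x ^ (1 << 7) = x ^ 128
→ 001000110001 = 561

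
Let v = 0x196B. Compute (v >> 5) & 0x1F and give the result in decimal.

11

v = 1100101101011
Shift right by 5: 11001011
Mask low 5 bits: 01011 = 11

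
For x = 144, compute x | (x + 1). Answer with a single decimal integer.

x = 10010000 = 144
x + 1 = 10010001
OR    = 10010001 = 145
(x | (x + 1) sets the lowest cleared bit.)

145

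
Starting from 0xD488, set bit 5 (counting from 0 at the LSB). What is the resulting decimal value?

54440

x = 1101010010001000
bit 5 is currently 0; set it via x | (1 << 5) = x | 32
→ 1101010010101000 = 54440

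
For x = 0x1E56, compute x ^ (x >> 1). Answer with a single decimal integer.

4477

x = 1111001010110 = 7766
x>>1 = 0111100101011
XOR  = 1000101111101 = 4477
(x ^ (x >> 1) gives the standard binary-reflected Gray code of x.)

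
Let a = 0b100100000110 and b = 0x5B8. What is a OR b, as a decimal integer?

a = 100100000110
0x5B8 = 010110111000
 OR → 110110111110 = 3518

3518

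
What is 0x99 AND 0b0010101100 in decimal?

136

0x99 = 10011001
b = 10101100
AND → 10001000 = 136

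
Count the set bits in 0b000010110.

n = 10110
Count the 1s: 1 + 1 + 1 = 3

3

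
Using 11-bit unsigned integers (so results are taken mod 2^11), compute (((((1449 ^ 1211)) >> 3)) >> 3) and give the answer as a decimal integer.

1449 = 10110101001
1211 = 10010111011
→ ^ → 00100010010 = 274
→ >> 3 → 00000100010 = 34
→ >> 3 → 00000000100 = 4

4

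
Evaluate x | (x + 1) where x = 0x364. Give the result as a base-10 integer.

869

x = 1101100100 = 868
x + 1 = 1101100101
OR    = 1101100101 = 869
(x | (x + 1) sets the lowest cleared bit.)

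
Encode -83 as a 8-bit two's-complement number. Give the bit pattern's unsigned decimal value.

173

83 in 8 bits: 01010011
Invert: 10101100
Add 1:  10101101 = 173
(Check: 2^8 - 83 = 256 - 83 = 173.)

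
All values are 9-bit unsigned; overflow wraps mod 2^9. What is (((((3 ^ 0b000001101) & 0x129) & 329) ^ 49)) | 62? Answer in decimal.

3 = 000000011
0b000001101 = 000001101
→ ^ → 000001110 = 14
0x129 = 100101001
→ & → 000001000 = 8
329 = 101001001
→ & → 000001000 = 8
49 = 000110001
→ ^ → 000111001 = 57
62 = 000111110
→ | → 000111111 = 63

63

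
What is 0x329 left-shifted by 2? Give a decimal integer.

0x329 = 001100101001
shift left by 2 → 110010100100 = 3236
(equivalently, 809 × 2^2 = 809 × 4)

3236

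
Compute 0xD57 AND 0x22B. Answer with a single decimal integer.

0xD57 = 110101010111
0x22B = 001000101011
AND → 000000000011 = 3

3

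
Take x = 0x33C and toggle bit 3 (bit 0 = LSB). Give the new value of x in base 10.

x = 1100111100
bit 3 is currently 1; toggle it via x ^ (1 << 3) = x ^ 8
→ 1100110100 = 820

820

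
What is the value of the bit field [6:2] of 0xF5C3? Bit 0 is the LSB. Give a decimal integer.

v = 1111010111000011
Shift right by 2: 11110101110000
Mask low 5 bits: 10000 = 16

16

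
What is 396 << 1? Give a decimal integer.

396 = 0110001100
shift left by 1 → 1100011000 = 792
(equivalently, 396 × 2^1 = 396 × 2)

792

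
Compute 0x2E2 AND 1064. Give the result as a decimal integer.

0x2E2 = 01011100010
1064 = 10000101000
AND → 00000100000 = 32

32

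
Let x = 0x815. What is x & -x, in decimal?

1

x = 100000010101 = 2069
-x (two's complement) = …011111101011
AND   = 000000000001 = 1
(x & -x isolates the lowest set bit of x.)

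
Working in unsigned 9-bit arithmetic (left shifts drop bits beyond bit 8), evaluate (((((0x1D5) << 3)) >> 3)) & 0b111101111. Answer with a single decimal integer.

0x1D5 = 111010101
→ << 3 (mod 2^9) → 010101000 = 168
→ >> 3 → 000010101 = 21
0b111101111 = 111101111
→ & → 000000101 = 5

5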